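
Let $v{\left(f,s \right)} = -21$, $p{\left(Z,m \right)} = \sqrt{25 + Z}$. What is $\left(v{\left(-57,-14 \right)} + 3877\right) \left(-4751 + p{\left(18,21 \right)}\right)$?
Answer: $-18319856 + 3856 \sqrt{43} \approx -1.8295 \cdot 10^{7}$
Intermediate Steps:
$\left(v{\left(-57,-14 \right)} + 3877\right) \left(-4751 + p{\left(18,21 \right)}\right) = \left(-21 + 3877\right) \left(-4751 + \sqrt{25 + 18}\right) = 3856 \left(-4751 + \sqrt{43}\right) = -18319856 + 3856 \sqrt{43}$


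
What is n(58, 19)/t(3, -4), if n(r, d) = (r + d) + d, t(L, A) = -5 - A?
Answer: -96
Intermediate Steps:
n(r, d) = r + 2*d (n(r, d) = (d + r) + d = r + 2*d)
n(58, 19)/t(3, -4) = (58 + 2*19)/(-5 - 1*(-4)) = (58 + 38)/(-5 + 4) = 96/(-1) = -1*96 = -96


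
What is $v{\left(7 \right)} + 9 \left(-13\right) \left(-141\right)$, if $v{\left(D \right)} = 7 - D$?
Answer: $16497$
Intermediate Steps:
$v{\left(7 \right)} + 9 \left(-13\right) \left(-141\right) = \left(7 - 7\right) + 9 \left(-13\right) \left(-141\right) = \left(7 - 7\right) - -16497 = 0 + 16497 = 16497$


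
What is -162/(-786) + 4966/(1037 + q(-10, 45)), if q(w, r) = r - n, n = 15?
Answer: 679355/139777 ≈ 4.8603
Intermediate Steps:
q(w, r) = -15 + r (q(w, r) = r - 1*15 = r - 15 = -15 + r)
-162/(-786) + 4966/(1037 + q(-10, 45)) = -162/(-786) + 4966/(1037 + (-15 + 45)) = -162*(-1/786) + 4966/(1037 + 30) = 27/131 + 4966/1067 = 679355/139777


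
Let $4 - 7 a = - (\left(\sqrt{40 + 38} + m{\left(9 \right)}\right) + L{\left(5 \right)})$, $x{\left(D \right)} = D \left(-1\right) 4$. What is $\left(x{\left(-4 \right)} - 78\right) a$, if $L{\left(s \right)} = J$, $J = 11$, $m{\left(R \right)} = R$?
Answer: $- \frac{1488}{7} - \frac{62 \sqrt{78}}{7} \approx -290.8$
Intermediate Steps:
$x{\left(D \right)} = - 4 D$ ($x{\left(D \right)} = - D 4 = - 4 D$)
$L{\left(s \right)} = 11$
$a = \frac{24}{7} + \frac{\sqrt{78}}{7}$ ($a = \frac{4}{7} - \frac{\left(-1\right) \left(\left(\sqrt{40 + 38} + 9\right) + 11\right)}{7} = \frac{4}{7} - \frac{\left(-1\right) \left(\left(\sqrt{78} + 9\right) + 11\right)}{7} = \frac{4}{7} - \frac{\left(-1\right) \left(\left(9 + \sqrt{78}\right) + 11\right)}{7} = \frac{4}{7} - \frac{\left(-1\right) \left(20 + \sqrt{78}\right)}{7} = \frac{4}{7} - \frac{-20 - \sqrt{78}}{7} = \frac{4}{7} + \left(\frac{20}{7} + \frac{\sqrt{78}}{7}\right) = \frac{24}{7} + \frac{\sqrt{78}}{7} \approx 4.6903$)
$\left(x{\left(-4 \right)} - 78\right) a = \left(\left(-4\right) \left(-4\right) - 78\right) \left(\frac{24}{7} + \frac{\sqrt{78}}{7}\right) = \left(16 - 78\right) \left(\frac{24}{7} + \frac{\sqrt{78}}{7}\right) = - 62 \left(\frac{24}{7} + \frac{\sqrt{78}}{7}\right) = - \frac{1488}{7} - \frac{62 \sqrt{78}}{7}$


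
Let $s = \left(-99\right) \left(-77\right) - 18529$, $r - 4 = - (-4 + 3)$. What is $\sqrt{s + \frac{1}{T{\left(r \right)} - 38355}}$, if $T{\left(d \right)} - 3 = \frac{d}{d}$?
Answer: $\frac{i \sqrt{16040536124457}}{38351} \approx 104.43 i$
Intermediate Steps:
$r = 5$ ($r = 4 - \left(-4 + 3\right) = 4 - -1 = 4 + 1 = 5$)
$s = -10906$ ($s = 7623 - 18529 = -10906$)
$T{\left(d \right)} = 4$ ($T{\left(d \right)} = 3 + \frac{d}{d} = 3 + 1 = 4$)
$\sqrt{s + \frac{1}{T{\left(r \right)} - 38355}} = \sqrt{-10906 + \frac{1}{4 - 38355}} = \sqrt{-10906 + \frac{1}{-38351}} = \sqrt{-10906 - \frac{1}{38351}} = \sqrt{- \frac{418256007}{38351}} = \frac{i \sqrt{16040536124457}}{38351}$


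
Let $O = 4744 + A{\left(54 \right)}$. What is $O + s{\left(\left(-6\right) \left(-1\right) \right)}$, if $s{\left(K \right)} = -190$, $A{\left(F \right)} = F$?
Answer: $4608$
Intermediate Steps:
$O = 4798$ ($O = 4744 + 54 = 4798$)
$O + s{\left(\left(-6\right) \left(-1\right) \right)} = 4798 - 190 = 4608$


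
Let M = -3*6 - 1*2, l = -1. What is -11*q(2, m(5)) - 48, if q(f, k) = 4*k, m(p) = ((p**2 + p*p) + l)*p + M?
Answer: -9948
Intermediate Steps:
M = -20 (M = -18 - 2 = -20)
m(p) = -20 + p*(-1 + 2*p**2) (m(p) = ((p**2 + p*p) - 1)*p - 20 = ((p**2 + p**2) - 1)*p - 20 = (2*p**2 - 1)*p - 20 = (-1 + 2*p**2)*p - 20 = p*(-1 + 2*p**2) - 20 = -20 + p*(-1 + 2*p**2))
-11*q(2, m(5)) - 48 = -44*(-20 - 1*5 + 2*5**3) - 48 = -44*(-20 - 5 + 2*125) - 48 = -44*(-20 - 5 + 250) - 48 = -44*225 - 48 = -11*900 - 48 = -9900 - 48 = -9948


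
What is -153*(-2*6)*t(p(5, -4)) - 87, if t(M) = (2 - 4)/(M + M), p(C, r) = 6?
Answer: -393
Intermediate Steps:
t(M) = -1/M (t(M) = -2*1/(2*M) = -1/M)
-153*(-2*6)*t(p(5, -4)) - 87 = -153*(-2*6)*(-1/6) - 87 = -(-1836)*(-1*⅙) - 87 = -(-1836)*(-1)/6 - 87 = -153*2 - 87 = -306 - 87 = -393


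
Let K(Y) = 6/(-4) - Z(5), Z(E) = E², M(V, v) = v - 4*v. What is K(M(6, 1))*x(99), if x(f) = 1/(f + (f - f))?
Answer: -53/198 ≈ -0.26768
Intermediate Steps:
x(f) = 1/f (x(f) = 1/(f + 0) = 1/f)
M(V, v) = -3*v
K(Y) = -53/2 (K(Y) = 6/(-4) - 1*5² = 6*(-¼) - 1*25 = -3/2 - 25 = -53/2)
K(M(6, 1))*x(99) = -53/2/99 = -53/2*1/99 = -53/198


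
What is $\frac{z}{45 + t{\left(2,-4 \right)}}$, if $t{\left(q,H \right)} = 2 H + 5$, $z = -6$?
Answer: $- \frac{1}{7} \approx -0.14286$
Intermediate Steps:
$t{\left(q,H \right)} = 5 + 2 H$
$\frac{z}{45 + t{\left(2,-4 \right)}} = \frac{1}{45 + \left(5 + 2 \left(-4\right)\right)} \left(-6\right) = \frac{1}{45 + \left(5 - 8\right)} \left(-6\right) = \frac{1}{45 - 3} \left(-6\right) = \frac{1}{42} \left(-6\right) = - \frac{1}{7}$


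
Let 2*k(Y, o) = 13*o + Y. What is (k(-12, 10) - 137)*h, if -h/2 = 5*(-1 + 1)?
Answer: 0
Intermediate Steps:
k(Y, o) = Y/2 + 13*o/2 (k(Y, o) = (13*o + Y)/2 = (Y + 13*o)/2 = Y/2 + 13*o/2)
h = 0 (h = -10*(-1 + 1) = -10*0 = -2*0 = 0)
(k(-12, 10) - 137)*h = (((½)*(-12) + (13/2)*10) - 137)*0 = ((-6 + 65) - 137)*0 = (59 - 137)*0 = -78*0 = 0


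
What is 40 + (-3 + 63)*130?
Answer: 7840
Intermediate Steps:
40 + (-3 + 63)*130 = 40 + 60*130 = 40 + 7800 = 7840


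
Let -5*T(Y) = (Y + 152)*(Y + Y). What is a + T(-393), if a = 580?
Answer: -186526/5 ≈ -37305.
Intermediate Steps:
T(Y) = -2*Y*(152 + Y)/5 (T(Y) = -(Y + 152)*(Y + Y)/5 = -(152 + Y)*2*Y/5 = -2*Y*(152 + Y)/5)
a + T(-393) = 580 - ⅖*(-393)*(152 - 393) = 580 - ⅖*(-393)*(-241) = 580 - 189426/5 = -186526/5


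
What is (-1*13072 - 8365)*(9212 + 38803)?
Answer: -1029297555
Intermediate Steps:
(-1*13072 - 8365)*(9212 + 38803) = (-13072 - 8365)*48015 = -21437*48015 = -1029297555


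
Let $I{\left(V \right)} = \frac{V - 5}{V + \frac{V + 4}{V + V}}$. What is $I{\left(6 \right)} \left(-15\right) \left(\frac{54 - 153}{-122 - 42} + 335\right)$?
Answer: $- \frac{2476755}{3362} \approx -736.69$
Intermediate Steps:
$I{\left(V \right)} = \frac{-5 + V}{V + \frac{4 + V}{2 V}}$
$I{\left(6 \right)} \left(-15\right) \left(\frac{54 - 153}{-122 - 42} + 335\right) = 2 \cdot 6 \frac{1}{4 + 6 + 2 \cdot 6^{2}} \left(-5 + 6\right) \left(-15\right) \left(\frac{54 - 153}{-122 - 42} + 335\right) = 2 \cdot 6 \frac{1}{4 + 6 + 2 \cdot 36} \cdot 1 \left(-15\right) \left(- \frac{99}{-164} + 335\right) = 2 \cdot 6 \frac{1}{4 + 6 + 72} \cdot 1 \left(-15\right) \left(\left(-99\right) \left(- \frac{1}{164}\right) + 335\right) = 2 \cdot 6 \cdot \frac{1}{82} \cdot 1 \left(-15\right) \left(\frac{99}{164} + 335\right) = 2 \cdot 6 \cdot \frac{1}{82} \cdot 1 \left(-15\right) \frac{55039}{164} = \frac{6}{41} \left(-15\right) \frac{55039}{164} = \left(- \frac{90}{41}\right) \frac{55039}{164} = - \frac{2476755}{3362}$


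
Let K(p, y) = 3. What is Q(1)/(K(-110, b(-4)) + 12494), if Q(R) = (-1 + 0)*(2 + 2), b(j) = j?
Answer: -4/12497 ≈ -0.00032008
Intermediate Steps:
Q(R) = -4 (Q(R) = -1*4 = -4)
Q(1)/(K(-110, b(-4)) + 12494) = -4/(3 + 12494) = -4/12497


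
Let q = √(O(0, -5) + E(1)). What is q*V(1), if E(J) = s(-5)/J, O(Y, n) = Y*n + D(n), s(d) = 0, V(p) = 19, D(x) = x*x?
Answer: 95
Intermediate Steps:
D(x) = x²
O(Y, n) = n² + Y*n (O(Y, n) = Y*n + n² = n² + Y*n)
E(J) = 0 (E(J) = 0/J = 0)
q = 5 (q = √(-5*(0 - 5) + 0) = √(-5*(-5) + 0) = √(25 + 0) = √25 = 5)
q*V(1) = 5*19 = 95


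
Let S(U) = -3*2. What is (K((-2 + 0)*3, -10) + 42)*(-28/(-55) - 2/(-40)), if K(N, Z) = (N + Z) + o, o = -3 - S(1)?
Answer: 3567/220 ≈ 16.214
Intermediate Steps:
S(U) = -6
o = 3 (o = -3 - 1*(-6) = -3 + 6 = 3)
K(N, Z) = 3 + N + Z (K(N, Z) = (N + Z) + 3 = 3 + N + Z)
(K((-2 + 0)*3, -10) + 42)*(-28/(-55) - 2/(-40)) = ((3 + (-2 + 0)*3 - 10) + 42)*(-28/(-55) - 2/(-40)) = ((3 - 2*3 - 10) + 42)*(-28*(-1/55) - 2*(-1/40)) = ((3 - 6 - 10) + 42)*(28/55 + 1/20) = (-13 + 42)*(123/220) = 29*(123/220) = 3567/220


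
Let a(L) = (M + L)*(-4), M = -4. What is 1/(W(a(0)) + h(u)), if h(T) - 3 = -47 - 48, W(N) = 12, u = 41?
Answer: -1/80 ≈ -0.012500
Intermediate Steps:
a(L) = 16 - 4*L (a(L) = (-4 + L)*(-4) = 16 - 4*L)
h(T) = -92 (h(T) = 3 + (-47 - 48) = 3 - 95 = -92)
1/(W(a(0)) + h(u)) = 1/(12 - 92) = 1/(-80) = -1/80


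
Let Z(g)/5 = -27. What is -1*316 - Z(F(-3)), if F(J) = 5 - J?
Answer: -181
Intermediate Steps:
Z(g) = -135 (Z(g) = 5*(-27) = -135)
-1*316 - Z(F(-3)) = -1*316 - 1*(-135) = -316 + 135 = -181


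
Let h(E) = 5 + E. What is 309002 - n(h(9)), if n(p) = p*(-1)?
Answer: 309016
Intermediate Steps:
n(p) = -p
309002 - n(h(9)) = 309002 - (-1)*(5 + 9) = 309002 - (-1)*14 = 309002 - 1*(-14) = 309002 + 14 = 309016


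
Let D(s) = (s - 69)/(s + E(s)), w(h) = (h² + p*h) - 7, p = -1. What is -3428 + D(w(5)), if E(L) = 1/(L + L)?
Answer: -1163548/339 ≈ -3432.3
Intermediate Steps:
E(L) = 1/(2*L)
w(h) = -7 + h² - h (w(h) = (h² - h) - 7 = -7 + h² - h)
D(s) = (-69 + s)/(s + 1/(2*s)) (D(s) = (s - 69)/(s + 1/(2*s)) = (-69 + s)/(s + 1/(2*s)))
-3428 + D(w(5)) = -3428 + 2*(-7 + 5² - 1*5)*(-69 + (-7 + 5² - 1*5))/(1 + 2*(-7 + 5² - 1*5)²) = -3428 + 2*(-7 + 25 - 5)*(-69 + (-7 + 25 - 5))/(1 + 2*(-7 + 25 - 5)²) = -3428 + 2*13*(-69 + 13)/(1 + 2*13²) = -3428 + 2*13*(-56)/(1 + 2*169) = -3428 + 2*13*(-56)/(1 + 338) = -3428 + 2*13*(-56)/339 = -3428 + 2*13*(1/339)*(-56) = -3428 - 1456/339 = -1163548/339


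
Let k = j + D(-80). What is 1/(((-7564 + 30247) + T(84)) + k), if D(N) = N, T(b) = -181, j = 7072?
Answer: 1/29494 ≈ 3.3905e-5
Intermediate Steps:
k = 6992 (k = 7072 - 80 = 6992)
1/(((-7564 + 30247) + T(84)) + k) = 1/(((-7564 + 30247) - 181) + 6992) = 1/((22683 - 181) + 6992) = 1/(22502 + 6992) = 1/29494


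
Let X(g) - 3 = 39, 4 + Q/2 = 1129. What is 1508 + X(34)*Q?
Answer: 96008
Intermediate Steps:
Q = 2250 (Q = -8 + 2*1129 = -8 + 2258 = 2250)
X(g) = 42 (X(g) = 3 + 39 = 42)
1508 + X(34)*Q = 1508 + 42*2250 = 1508 + 94500 = 96008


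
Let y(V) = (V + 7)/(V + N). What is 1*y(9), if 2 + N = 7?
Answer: 8/7 ≈ 1.1429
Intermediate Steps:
N = 5 (N = -2 + 7 = 5)
y(V) = (7 + V)/(5 + V) (y(V) = (V + 7)/(V + 5) = (7 + V)/(5 + V))
1*y(9) = 1*((7 + 9)/(5 + 9)) = 1*(16/14) = 1*((1/14)*16) = 1*(8/7) = 8/7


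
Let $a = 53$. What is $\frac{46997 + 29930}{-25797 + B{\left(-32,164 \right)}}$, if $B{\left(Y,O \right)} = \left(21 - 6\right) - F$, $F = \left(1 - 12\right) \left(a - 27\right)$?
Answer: $- \frac{76927}{25496} \approx -3.0172$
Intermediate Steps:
$F = -286$ ($F = \left(1 - 12\right) \left(53 - 27\right) = \left(-11\right) 26 = -286$)
$B{\left(Y,O \right)} = 301$ ($B{\left(Y,O \right)} = \left(21 - 6\right) - -286 = 15 + 286 = 301$)
$\frac{46997 + 29930}{-25797 + B{\left(-32,164 \right)}} = \frac{46997 + 29930}{-25797 + 301} = \frac{76927}{-25496} = 76927 \left(- \frac{1}{25496}\right) = - \frac{76927}{25496}$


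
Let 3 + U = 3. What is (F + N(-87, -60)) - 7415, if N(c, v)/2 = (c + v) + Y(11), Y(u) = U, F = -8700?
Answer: -16409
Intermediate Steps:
U = 0 (U = -3 + 3 = 0)
Y(u) = 0
N(c, v) = 2*c + 2*v (N(c, v) = 2*((c + v) + 0) = 2*(c + v) = 2*c + 2*v)
(F + N(-87, -60)) - 7415 = (-8700 + (2*(-87) + 2*(-60))) - 7415 = (-8700 + (-174 - 120)) - 7415 = (-8700 - 294) - 7415 = -8994 - 7415 = -16409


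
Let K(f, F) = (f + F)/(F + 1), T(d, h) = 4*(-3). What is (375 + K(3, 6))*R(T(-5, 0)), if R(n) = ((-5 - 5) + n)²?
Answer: 1274856/7 ≈ 1.8212e+5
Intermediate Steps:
T(d, h) = -12
K(f, F) = (F + f)/(1 + F)
R(n) = (-10 + n)²
(375 + K(3, 6))*R(T(-5, 0)) = (375 + (6 + 3)/(1 + 6))*(-10 - 12)² = (375 + 9/7)*(-22)² = (375 + (⅐)*9)*484 = (375 + 9/7)*484 = (2634/7)*484 = 1274856/7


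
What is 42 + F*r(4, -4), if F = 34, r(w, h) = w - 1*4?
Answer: 42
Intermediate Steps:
r(w, h) = -4 + w (r(w, h) = w - 4 = -4 + w)
42 + F*r(4, -4) = 42 + 34*(-4 + 4) = 42 + 34*0 = 42 + 0 = 42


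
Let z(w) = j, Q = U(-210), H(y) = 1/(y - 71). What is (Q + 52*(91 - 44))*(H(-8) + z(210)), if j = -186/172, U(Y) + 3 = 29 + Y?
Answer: -8399290/3397 ≈ -2472.6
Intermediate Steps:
H(y) = 1/(-71 + y)
U(Y) = 26 + Y (U(Y) = -3 + (29 + Y) = 26 + Y)
Q = -184 (Q = 26 - 210 = -184)
j = -93/86 (j = -186*1/172 = -93/86 ≈ -1.0814)
z(w) = -93/86
(Q + 52*(91 - 44))*(H(-8) + z(210)) = (-184 + 52*(91 - 44))*(1/(-71 - 8) - 93/86) = (-184 + 52*47)*(1/(-79) - 93/86) = (-184 + 2444)*(-1/79 - 93/86) = 2260*(-7433/6794) = -8399290/3397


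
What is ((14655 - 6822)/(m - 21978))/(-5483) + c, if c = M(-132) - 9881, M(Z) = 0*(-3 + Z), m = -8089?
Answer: -1628955576208/164857361 ≈ -9881.0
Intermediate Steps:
M(Z) = 0
c = -9881 (c = 0 - 9881 = -9881)
((14655 - 6822)/(m - 21978))/(-5483) + c = ((14655 - 6822)/(-8089 - 21978))/(-5483) - 9881 = (7833/(-30067))*(-1/5483) - 9881 = (7833*(-1/30067))*(-1/5483) - 9881 = -7833/30067*(-1/5483) - 9881 = 7833/164857361 - 9881 = -1628955576208/164857361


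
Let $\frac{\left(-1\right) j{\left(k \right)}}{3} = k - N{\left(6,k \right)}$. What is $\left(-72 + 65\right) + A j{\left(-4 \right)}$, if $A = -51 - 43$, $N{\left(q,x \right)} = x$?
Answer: $-7$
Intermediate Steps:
$j{\left(k \right)} = 0$ ($j{\left(k \right)} = - 3 \left(k - k\right) = \left(-3\right) 0 = 0$)
$A = -94$
$\left(-72 + 65\right) + A j{\left(-4 \right)} = \left(-72 + 65\right) - 0 = -7 + 0 = -7$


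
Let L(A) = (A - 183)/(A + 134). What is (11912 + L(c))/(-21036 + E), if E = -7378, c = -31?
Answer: -613361/1463321 ≈ -0.41916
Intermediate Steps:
L(A) = (-183 + A)/(134 + A)
(11912 + L(c))/(-21036 + E) = (11912 + (-183 - 31)/(134 - 31))/(-21036 - 7378) = (11912 - 214/103)/(-28414) = (11912 + (1/103)*(-214))*(-1/28414) = (11912 - 214/103)*(-1/28414) = (1226722/103)*(-1/28414) = -613361/1463321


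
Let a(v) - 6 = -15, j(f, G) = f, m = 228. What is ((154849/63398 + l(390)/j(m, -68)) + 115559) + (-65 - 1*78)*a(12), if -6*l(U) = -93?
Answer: 1689015305665/14454744 ≈ 1.1685e+5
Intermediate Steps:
l(U) = 31/2 (l(U) = -⅙*(-93) = 31/2)
a(v) = -9 (a(v) = 6 - 15 = -9)
((154849/63398 + l(390)/j(m, -68)) + 115559) + (-65 - 1*78)*a(12) = ((154849/63398 + (31/2)/228) + 115559) + (-65 - 1*78)*(-9) = ((154849*(1/63398) + (31/2)*(1/228)) + 115559) + (-65 - 78)*(-9) = ((154849/63398 + 31/456) + 115559) - 143*(-9) = (36288241/14454744 + 115559) + 1287 = 1670412050137/14454744 + 1287 = 1689015305665/14454744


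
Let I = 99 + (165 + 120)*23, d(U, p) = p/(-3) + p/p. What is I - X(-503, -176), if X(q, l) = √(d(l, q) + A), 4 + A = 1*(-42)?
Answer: 6654 - 4*√69/3 ≈ 6642.9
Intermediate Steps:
d(U, p) = 1 - p/3 (d(U, p) = p*(-⅓) + 1 = -p/3 + 1 = 1 - p/3)
A = -46 (A = -4 + 1*(-42) = -4 - 42 = -46)
X(q, l) = √(-45 - q/3) (X(q, l) = √((1 - q/3) - 46) = √(-45 - q/3))
I = 6654 (I = 99 + 285*23 = 99 + 6555 = 6654)
I - X(-503, -176) = 6654 - √(-405 - 3*(-503))/3 = 6654 - √(-405 + 1509)/3 = 6654 - √1104/3 = 6654 - 4*√69/3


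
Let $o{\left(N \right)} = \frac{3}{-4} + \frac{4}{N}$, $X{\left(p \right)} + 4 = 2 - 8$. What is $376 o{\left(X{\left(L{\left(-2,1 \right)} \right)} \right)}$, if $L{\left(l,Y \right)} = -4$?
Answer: $- \frac{2162}{5} \approx -432.4$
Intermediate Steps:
$X{\left(p \right)} = -10$ ($X{\left(p \right)} = -4 + \left(2 - 8\right) = -4 - 6 = -10$)
$o{\left(N \right)} = - \frac{3}{4} + \frac{4}{N}$ ($o{\left(N \right)} = 3 \left(- \frac{1}{4}\right) + \frac{4}{N} = - \frac{3}{4} + \frac{4}{N}$)
$376 o{\left(X{\left(L{\left(-2,1 \right)} \right)} \right)} = 376 \left(- \frac{3}{4} + \frac{4}{-10}\right) = 376 \left(- \frac{3}{4} + 4 \left(- \frac{1}{10}\right)\right) = 376 \left(- \frac{3}{4} - \frac{2}{5}\right) = 376 \left(- \frac{23}{20}\right) = - \frac{2162}{5}$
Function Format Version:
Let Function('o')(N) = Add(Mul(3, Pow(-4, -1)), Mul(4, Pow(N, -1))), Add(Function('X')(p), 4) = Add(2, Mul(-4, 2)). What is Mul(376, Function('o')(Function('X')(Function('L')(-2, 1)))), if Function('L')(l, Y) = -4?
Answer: Rational(-2162, 5) ≈ -432.40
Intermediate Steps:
Function('X')(p) = -10 (Function('X')(p) = Add(-4, Add(2, Mul(-4, 2))) = Add(-4, Add(2, -8)) = Add(-4, -6) = -10)
Function('o')(N) = Add(Rational(-3, 4), Mul(4, Pow(N, -1))) (Function('o')(N) = Add(Mul(3, Rational(-1, 4)), Mul(4, Pow(N, -1))) = Add(Rational(-3, 4), Mul(4, Pow(N, -1))))
Mul(376, Function('o')(Function('X')(Function('L')(-2, 1)))) = Mul(376, Add(Rational(-3, 4), Mul(4, Pow(-10, -1)))) = Mul(376, Add(Rational(-3, 4), Mul(4, Rational(-1, 10)))) = Mul(376, Add(Rational(-3, 4), Rational(-2, 5))) = Mul(376, Rational(-23, 20)) = Rational(-2162, 5)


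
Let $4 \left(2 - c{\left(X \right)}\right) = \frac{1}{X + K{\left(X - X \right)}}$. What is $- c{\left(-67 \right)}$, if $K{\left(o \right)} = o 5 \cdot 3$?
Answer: $- \frac{537}{268} \approx -2.0037$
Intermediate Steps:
$K{\left(o \right)} = 15 o$ ($K{\left(o \right)} = 5 o 3 = 15 o$)
$c{\left(X \right)} = 2 - \frac{1}{4 X}$ ($c{\left(X \right)} = 2 - \frac{1}{4 \left(X + 15 \left(X - X\right)\right)} = 2 - \frac{1}{4 \left(X + 15 \cdot 0\right)} = 2 - \frac{1}{4 \left(X + 0\right)} = 2 - \frac{1}{4 X}$)
$- c{\left(-67 \right)} = - (2 - \frac{1}{4 \left(-67\right)}) = - (2 - - \frac{1}{268}) = - (2 + \frac{1}{268}) = \left(-1\right) \frac{537}{268} = - \frac{537}{268}$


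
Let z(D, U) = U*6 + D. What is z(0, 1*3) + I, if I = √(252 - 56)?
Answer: 32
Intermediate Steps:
z(D, U) = D + 6*U (z(D, U) = 6*U + D = D + 6*U)
I = 14 (I = √196 = 14)
z(0, 1*3) + I = (0 + 6*(1*3)) + 14 = (0 + 6*3) + 14 = (0 + 18) + 14 = 18 + 14 = 32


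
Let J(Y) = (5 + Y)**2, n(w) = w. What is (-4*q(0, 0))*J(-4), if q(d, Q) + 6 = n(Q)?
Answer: 24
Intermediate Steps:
q(d, Q) = -6 + Q
(-4*q(0, 0))*J(-4) = (-4*(-6 + 0))*(5 - 4)**2 = -4*(-6)*1**2 = 24*1 = 24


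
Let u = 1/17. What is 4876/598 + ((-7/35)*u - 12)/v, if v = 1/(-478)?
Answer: 6353504/1105 ≈ 5749.8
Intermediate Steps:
v = -1/478 ≈ -0.0020920
u = 1/17 ≈ 0.058824
4876/598 + ((-7/35)*u - 12)/v = 4876/598 + (-7/35*(1/17) - 12)/(-1/478) = 4876*(1/598) + (-7*1/35*(1/17) - 12)*(-478) = 106/13 + (-⅕*1/17 - 12)*(-478) = 106/13 + (-1/85 - 12)*(-478) = 106/13 - 1021/85*(-478) = 106/13 + 488038/85 = 6353504/1105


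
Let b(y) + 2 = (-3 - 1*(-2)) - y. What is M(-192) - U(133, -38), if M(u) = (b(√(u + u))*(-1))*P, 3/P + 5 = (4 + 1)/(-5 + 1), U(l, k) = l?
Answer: -3361/25 - 96*I*√6/25 ≈ -134.44 - 9.406*I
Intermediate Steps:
b(y) = -3 - y (b(y) = -2 + ((-3 - 1*(-2)) - y) = -2 + ((-3 + 2) - y) = -2 + (-1 - y) = -3 - y)
P = -12/25 (P = 3/(-5 + (4 + 1)/(-5 + 1)) = 3/(-5 + 5/(-4)) = 3/(-5 + 5*(-¼)) = 3/(-5 - 5/4) = 3/(-25/4) = 3*(-4/25) = -12/25 ≈ -0.48000)
M(u) = -36/25 - 12*√2*√u/25 (M(u) = ((-3 - √(u + u))*(-1))*(-12/25) = ((-3 - √(2*u))*(-1))*(-12/25) = ((-3 - √2*√u)*(-1))*(-12/25) = (3 + √2*√u)*(-12/25) = -36/25 - 12*√2*√u/25)
M(-192) - U(133, -38) = (-36/25 - 12*√2*√(-192)/25) - 1*133 = (-36/25 - 12*√2*8*I*√3/25) - 133 = (-36/25 - 96*I*√6/25) - 133 = -3361/25 - 96*I*√6/25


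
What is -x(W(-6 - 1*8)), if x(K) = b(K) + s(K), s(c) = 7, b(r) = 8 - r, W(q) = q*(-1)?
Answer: -1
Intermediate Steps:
W(q) = -q
x(K) = 15 - K (x(K) = (8 - K) + 7 = 15 - K)
-x(W(-6 - 1*8)) = -(15 - (-1)*(-6 - 1*8)) = -(15 - (-1)*(-6 - 8)) = -(15 - (-1)*(-14)) = -(15 - 1*14) = -(15 - 14) = -1*1 = -1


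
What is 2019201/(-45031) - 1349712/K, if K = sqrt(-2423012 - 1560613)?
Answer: -2019201/45031 + 449904*I*sqrt(17705)/88525 ≈ -44.84 + 676.24*I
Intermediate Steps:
K = 15*I*sqrt(17705) (K = sqrt(-3983625) = 15*I*sqrt(17705) ≈ 1995.9*I)
2019201/(-45031) - 1349712/K = 2019201/(-45031) - 1349712*(-I*sqrt(17705)/265575) = 2019201*(-1/45031) - (-449904)*I*sqrt(17705)/88525 = -2019201/45031 + 449904*I*sqrt(17705)/88525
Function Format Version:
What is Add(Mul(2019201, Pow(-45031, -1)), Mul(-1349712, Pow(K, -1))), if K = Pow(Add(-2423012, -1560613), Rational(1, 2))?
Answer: Add(Rational(-2019201, 45031), Mul(Rational(449904, 88525), I, Pow(17705, Rational(1, 2)))) ≈ Add(-44.840, Mul(676.24, I))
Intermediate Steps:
K = Mul(15, I, Pow(17705, Rational(1, 2))) (K = Pow(-3983625, Rational(1, 2)) = Mul(15, I, Pow(17705, Rational(1, 2))) ≈ Mul(1995.9, I))
Add(Mul(2019201, Pow(-45031, -1)), Mul(-1349712, Pow(K, -1))) = Add(Mul(2019201, Pow(-45031, -1)), Mul(-1349712, Pow(Mul(15, I, Pow(17705, Rational(1, 2))), -1))) = Add(Mul(2019201, Rational(-1, 45031)), Mul(-1349712, Mul(Rational(-1, 265575), I, Pow(17705, Rational(1, 2))))) = Add(Rational(-2019201, 45031), Mul(Rational(449904, 88525), I, Pow(17705, Rational(1, 2))))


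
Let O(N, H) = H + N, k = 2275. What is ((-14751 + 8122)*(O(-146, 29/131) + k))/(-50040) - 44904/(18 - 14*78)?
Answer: 5278234314/16297055 ≈ 323.88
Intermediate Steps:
((-14751 + 8122)*(O(-146, 29/131) + k))/(-50040) - 44904/(18 - 14*78) = ((-14751 + 8122)*((29/131 - 146) + 2275))/(-50040) - 44904/(18 - 14*78) = -6629*((29*(1/131) - 146) + 2275)*(-1/50040) - 44904/(18 - 1092) = -6629*((29/131 - 146) + 2275)*(-1/50040) - 44904/(-1074) = -6629*(-19097/131 + 2275)*(-1/50040) - 44904*(-1/1074) = -6629*278928/131*(-1/50040) + 7484/179 = -1849013712/131*(-1/50040) + 7484/179 = 25680746/91045 + 7484/179 = 5278234314/16297055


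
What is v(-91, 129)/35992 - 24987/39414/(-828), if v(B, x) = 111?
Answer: 47102021/12235327434 ≈ 0.0038497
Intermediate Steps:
v(-91, 129)/35992 - 24987/39414/(-828) = 111/35992 - 24987/39414/(-828) = 111*(1/35992) - 24987*1/39414*(-1/828) = 111/35992 - 8329/13138*(-1/828) = 111/35992 + 8329/10878264 = 47102021/12235327434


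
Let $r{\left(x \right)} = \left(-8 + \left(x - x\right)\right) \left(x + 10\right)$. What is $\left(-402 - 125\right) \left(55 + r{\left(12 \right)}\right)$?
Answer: $63767$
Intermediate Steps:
$r{\left(x \right)} = -80 - 8 x$ ($r{\left(x \right)} = \left(-8 + 0\right) \left(10 + x\right) = - 8 \left(10 + x\right) = -80 - 8 x$)
$\left(-402 - 125\right) \left(55 + r{\left(12 \right)}\right) = \left(-402 - 125\right) \left(55 - 176\right) = - 527 \left(55 - 176\right) = \left(-527\right) \left(-121\right) = 63767$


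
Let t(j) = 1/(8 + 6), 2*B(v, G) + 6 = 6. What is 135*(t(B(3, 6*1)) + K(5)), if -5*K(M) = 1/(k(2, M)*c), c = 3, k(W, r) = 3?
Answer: 93/14 ≈ 6.6429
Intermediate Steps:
B(v, G) = 0 (B(v, G) = -3 + (½)*6 = -3 + 3 = 0)
t(j) = 1/14
K(M) = -1/45 (K(M) = -1/(5*(3*3)) = -⅕/9 = -⅕*⅑ = -1/45)
135*(t(B(3, 6*1)) + K(5)) = 135*(1/14 - 1/45) = 135*(31/630) = 93/14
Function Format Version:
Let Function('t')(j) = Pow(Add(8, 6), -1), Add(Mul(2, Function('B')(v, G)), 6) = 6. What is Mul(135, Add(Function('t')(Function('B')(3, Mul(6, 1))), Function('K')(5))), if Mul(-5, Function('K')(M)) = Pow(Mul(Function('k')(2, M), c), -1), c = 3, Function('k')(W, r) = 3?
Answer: Rational(93, 14) ≈ 6.6429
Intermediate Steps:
Function('B')(v, G) = 0 (Function('B')(v, G) = Add(-3, Mul(Rational(1, 2), 6)) = Add(-3, 3) = 0)
Function('t')(j) = Rational(1, 14) (Function('t')(j) = Pow(14, -1) = Rational(1, 14))
Function('K')(M) = Rational(-1, 45) (Function('K')(M) = Mul(Rational(-1, 5), Pow(Mul(3, 3), -1)) = Mul(Rational(-1, 5), Pow(9, -1)) = Mul(Rational(-1, 5), Rational(1, 9)) = Rational(-1, 45))
Mul(135, Add(Function('t')(Function('B')(3, Mul(6, 1))), Function('K')(5))) = Mul(135, Add(Rational(1, 14), Rational(-1, 45))) = Mul(135, Rational(31, 630)) = Rational(93, 14)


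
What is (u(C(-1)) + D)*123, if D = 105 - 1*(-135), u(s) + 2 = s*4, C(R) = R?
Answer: 28782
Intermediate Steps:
u(s) = -2 + 4*s (u(s) = -2 + s*4 = -2 + 4*s)
D = 240 (D = 105 + 135 = 240)
(u(C(-1)) + D)*123 = ((-2 + 4*(-1)) + 240)*123 = ((-2 - 4) + 240)*123 = (-6 + 240)*123 = 234*123 = 28782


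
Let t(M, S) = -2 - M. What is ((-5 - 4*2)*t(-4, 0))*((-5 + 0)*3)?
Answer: 390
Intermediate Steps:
((-5 - 4*2)*t(-4, 0))*((-5 + 0)*3) = ((-5 - 4*2)*(-2 - 1*(-4)))*((-5 + 0)*3) = ((-5 - 8)*(-2 + 4))*(-5*3) = -13*2*(-15) = -26*(-15) = 390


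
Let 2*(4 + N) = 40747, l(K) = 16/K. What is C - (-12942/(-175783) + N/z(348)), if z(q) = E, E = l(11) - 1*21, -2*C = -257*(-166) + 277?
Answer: -772020273004/37793345 ≈ -20427.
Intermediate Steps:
N = 40739/2 (N = -4 + (½)*40747 = -4 + 40747/2 = 40739/2 ≈ 20370.)
C = -42939/2 (C = -(-257*(-166) + 277)/2 = -(42662 + 277)/2 = -½*42939 = -42939/2 ≈ -21470.)
E = -215/11 (E = 16/11 - 1*21 = 16*(1/11) - 21 = 16/11 - 21 = -215/11 ≈ -19.545)
z(q) = -215/11
C - (-12942/(-175783) + N/z(348)) = -42939/2 - (-12942/(-175783) + 40739/(2*(-215/11))) = -42939/2 - (-12942*(-1/175783) + (40739/2)*(-11/215)) = -42939/2 - (12942/175783 - 448129/430) = -42939/2 - 1*(-78767894947/75586690) = -42939/2 + 78767894947/75586690 = -772020273004/37793345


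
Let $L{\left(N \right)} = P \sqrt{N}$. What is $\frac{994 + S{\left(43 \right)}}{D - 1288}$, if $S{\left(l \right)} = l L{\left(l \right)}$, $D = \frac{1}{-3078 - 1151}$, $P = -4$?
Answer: $- \frac{4203626}{5446953} + \frac{727388 \sqrt{43}}{5446953} \approx 0.10394$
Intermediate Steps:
$L{\left(N \right)} = - 4 \sqrt{N}$
$D = - \frac{1}{4229}$ ($D = \frac{1}{-4229} = - \frac{1}{4229} \approx -0.00023646$)
$S{\left(l \right)} = - 4 l^{\frac{3}{2}}$ ($S{\left(l \right)} = l \left(- 4 \sqrt{l}\right) = - 4 l^{\frac{3}{2}}$)
$\frac{994 + S{\left(43 \right)}}{D - 1288} = \frac{994 - 4 \cdot 43^{\frac{3}{2}}}{- \frac{1}{4229} - 1288} = \frac{994 - 4 \cdot 43 \sqrt{43}}{- \frac{5446953}{4229}} = \left(994 - 172 \sqrt{43}\right) \left(- \frac{4229}{5446953}\right) = - \frac{4203626}{5446953} + \frac{727388 \sqrt{43}}{5446953}$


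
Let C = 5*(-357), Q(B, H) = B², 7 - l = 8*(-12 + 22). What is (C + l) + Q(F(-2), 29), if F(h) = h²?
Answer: -1842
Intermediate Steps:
l = -73 (l = 7 - 8*(-12 + 22) = 7 - 8*10 = 7 - 1*80 = 7 - 80 = -73)
C = -1785
(C + l) + Q(F(-2), 29) = (-1785 - 73) + ((-2)²)² = -1858 + 4² = -1858 + 16 = -1842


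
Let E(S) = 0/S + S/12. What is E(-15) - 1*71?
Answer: -289/4 ≈ -72.250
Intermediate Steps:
E(S) = S/12 (E(S) = 0 + S*(1/12) = 0 + S/12 = S/12)
E(-15) - 1*71 = (1/12)*(-15) - 1*71 = -5/4 - 71 = -289/4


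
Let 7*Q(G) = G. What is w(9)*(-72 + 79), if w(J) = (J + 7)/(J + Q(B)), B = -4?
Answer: 784/59 ≈ 13.288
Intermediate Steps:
Q(G) = G/7
w(J) = (7 + J)/(-4/7 + J) (w(J) = (J + 7)/(J + (⅐)*(-4)) = (7 + J)/(J - 4/7) = (7 + J)/(-4/7 + J))
w(9)*(-72 + 79) = (7*(7 + 9)/(-4 + 7*9))*(-72 + 79) = (7*16/(-4 + 63))*7 = (7*16/59)*7 = (7*(1/59)*16)*7 = (112/59)*7 = 784/59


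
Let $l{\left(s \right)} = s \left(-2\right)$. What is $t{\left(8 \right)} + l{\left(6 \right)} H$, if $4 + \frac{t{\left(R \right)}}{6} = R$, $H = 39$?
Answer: $-444$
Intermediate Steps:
$t{\left(R \right)} = -24 + 6 R$
$l{\left(s \right)} = - 2 s$
$t{\left(8 \right)} + l{\left(6 \right)} H = \left(-24 + 6 \cdot 8\right) + \left(-2\right) 6 \cdot 39 = \left(-24 + 48\right) - 468 = 24 - 468 = -444$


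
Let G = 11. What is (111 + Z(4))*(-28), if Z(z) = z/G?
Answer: -34300/11 ≈ -3118.2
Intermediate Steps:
Z(z) = z/11
(111 + Z(4))*(-28) = (111 + (1/11)*4)*(-28) = (111 + 4/11)*(-28) = (1225/11)*(-28) = -34300/11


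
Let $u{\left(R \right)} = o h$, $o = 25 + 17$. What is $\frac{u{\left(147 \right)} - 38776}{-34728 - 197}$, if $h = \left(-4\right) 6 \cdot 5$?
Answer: $\frac{43816}{34925} \approx 1.2546$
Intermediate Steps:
$h = -120$ ($h = \left(-24\right) 5 = -120$)
$o = 42$
$u{\left(R \right)} = -5040$ ($u{\left(R \right)} = 42 \left(-120\right) = -5040$)
$\frac{u{\left(147 \right)} - 38776}{-34728 - 197} = \frac{-5040 - 38776}{-34728 - 197} = - \frac{43816}{-34925} = \left(-43816\right) \left(- \frac{1}{34925}\right) = \frac{43816}{34925}$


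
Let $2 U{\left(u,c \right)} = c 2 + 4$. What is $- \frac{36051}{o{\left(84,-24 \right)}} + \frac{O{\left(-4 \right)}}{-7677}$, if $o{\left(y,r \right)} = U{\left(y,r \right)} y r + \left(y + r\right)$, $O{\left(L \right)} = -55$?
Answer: $- \frac{91440289}{113650308} \approx -0.80458$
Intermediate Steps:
$U{\left(u,c \right)} = 2 + c$ ($U{\left(u,c \right)} = \frac{c 2 + 4}{2} = \frac{2 c + 4}{2} = \frac{4 + 2 c}{2} = 2 + c$)
$o{\left(y,r \right)} = r + y + r y \left(2 + r\right)$ ($o{\left(y,r \right)} = \left(2 + r\right) y r + \left(y + r\right) = y \left(2 + r\right) r + \left(r + y\right) = r y \left(2 + r\right) + \left(r + y\right) = r + y + r y \left(2 + r\right)$)
$- \frac{36051}{o{\left(84,-24 \right)}} + \frac{O{\left(-4 \right)}}{-7677} = - \frac{36051}{-24 + 84 - 2016 \left(2 - 24\right)} - \frac{55}{-7677} = - \frac{36051}{-24 + 84 - 2016 \left(-22\right)} - - \frac{55}{7677} = - \frac{36051}{-24 + 84 + 44352} + \frac{55}{7677} = - \frac{36051}{44412} + \frac{55}{7677} = \left(-36051\right) \frac{1}{44412} + \frac{55}{7677} = - \frac{12017}{14804} + \frac{55}{7677} = - \frac{91440289}{113650308}$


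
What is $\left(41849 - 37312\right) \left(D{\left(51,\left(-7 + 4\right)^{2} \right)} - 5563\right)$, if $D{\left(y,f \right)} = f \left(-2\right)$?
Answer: $-25320997$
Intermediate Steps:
$D{\left(y,f \right)} = - 2 f$
$\left(41849 - 37312\right) \left(D{\left(51,\left(-7 + 4\right)^{2} \right)} - 5563\right) = \left(41849 - 37312\right) \left(- 2 \left(-7 + 4\right)^{2} - 5563\right) = \left(41849 - 37312\right) \left(- 2 \left(-3\right)^{2} - 5563\right) = 4537 \left(\left(-2\right) 9 - 5563\right) = 4537 \left(-18 - 5563\right) = 4537 \left(-5581\right) = -25320997$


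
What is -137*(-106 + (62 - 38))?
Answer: 11234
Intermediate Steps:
-137*(-106 + (62 - 38)) = -137*(-106 + 24) = -137*(-82) = 11234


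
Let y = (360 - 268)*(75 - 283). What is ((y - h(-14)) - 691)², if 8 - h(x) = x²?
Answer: 385690321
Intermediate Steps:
y = -19136 (y = 92*(-208) = -19136)
h(x) = 8 - x²
((y - h(-14)) - 691)² = ((-19136 - (8 - 1*(-14)²)) - 691)² = ((-19136 - (8 - 1*196)) - 691)² = ((-19136 - (8 - 196)) - 691)² = ((-19136 - 1*(-188)) - 691)² = ((-19136 + 188) - 691)² = (-18948 - 691)² = (-19639)² = 385690321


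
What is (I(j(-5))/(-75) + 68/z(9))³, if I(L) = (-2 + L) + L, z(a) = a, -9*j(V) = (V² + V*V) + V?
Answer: 5231776256/11390625 ≈ 459.31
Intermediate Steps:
j(V) = -2*V²/9 - V/9 (j(V) = -((V² + V*V) + V)/9 = -((V² + V²) + V)/9 = -(2*V² + V)/9 = -(V + 2*V²)/9 = -2*V²/9 - V/9)
I(L) = -2 + 2*L
(I(j(-5))/(-75) + 68/z(9))³ = ((-2 + 2*(-⅑*(-5)*(1 + 2*(-5))))/(-75) + 68/9)³ = ((-2 + 2*(-⅑*(-5)*(1 - 10)))*(-1/75) + 68*(⅑))³ = ((-2 + 2*(-⅑*(-5)*(-9)))*(-1/75) + 68/9)³ = ((-2 + 2*(-5))*(-1/75) + 68/9)³ = ((-2 - 10)*(-1/75) + 68/9)³ = (-12*(-1/75) + 68/9)³ = (4/25 + 68/9)³ = (1736/225)³ = 5231776256/11390625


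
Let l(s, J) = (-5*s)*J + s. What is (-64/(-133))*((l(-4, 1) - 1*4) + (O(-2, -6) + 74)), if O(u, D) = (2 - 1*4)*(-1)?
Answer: 5632/133 ≈ 42.346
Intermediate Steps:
l(s, J) = s - 5*J*s (l(s, J) = -5*J*s + s = s - 5*J*s)
O(u, D) = 2 (O(u, D) = (2 - 4)*(-1) = -2*(-1) = 2)
(-64/(-133))*((l(-4, 1) - 1*4) + (O(-2, -6) + 74)) = (-64/(-133))*((-4*(1 - 5*1) - 1*4) + (2 + 74)) = (-64*(-1/133))*((-4*(1 - 5) - 4) + 76) = 64*((-4*(-4) - 4) + 76)/133 = 64*((16 - 4) + 76)/133 = 64*(12 + 76)/133 = (64/133)*88 = 5632/133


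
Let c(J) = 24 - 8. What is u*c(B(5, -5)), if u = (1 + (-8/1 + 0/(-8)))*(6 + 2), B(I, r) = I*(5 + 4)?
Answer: -896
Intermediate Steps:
B(I, r) = 9*I (B(I, r) = I*9 = 9*I)
u = -56 (u = (1 + (-8*1 + 0*(-⅛)))*8 = (1 + (-8 + 0))*8 = (1 - 8)*8 = -7*8 = -56)
c(J) = 16
u*c(B(5, -5)) = -56*16 = -896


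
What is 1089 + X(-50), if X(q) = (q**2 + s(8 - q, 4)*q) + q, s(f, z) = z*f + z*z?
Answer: -8861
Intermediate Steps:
s(f, z) = z**2 + f*z (s(f, z) = f*z + z**2 = z**2 + f*z)
X(q) = q + q**2 + q*(48 - 4*q) (X(q) = (q**2 + (4*((8 - q) + 4))*q) + q = (q**2 + (4*(12 - q))*q) + q = (q**2 + (48 - 4*q)*q) + q = (q**2 + q*(48 - 4*q)) + q = q + q**2 + q*(48 - 4*q))
1089 + X(-50) = 1089 - 50*(49 - 3*(-50)) = 1089 - 50*(49 + 150) = 1089 - 50*199 = 1089 - 9950 = -8861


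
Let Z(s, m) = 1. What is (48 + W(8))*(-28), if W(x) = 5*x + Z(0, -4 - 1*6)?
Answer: -2492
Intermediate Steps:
W(x) = 1 + 5*x (W(x) = 5*x + 1 = 1 + 5*x)
(48 + W(8))*(-28) = (48 + (1 + 5*8))*(-28) = (48 + (1 + 40))*(-28) = (48 + 41)*(-28) = 89*(-28) = -2492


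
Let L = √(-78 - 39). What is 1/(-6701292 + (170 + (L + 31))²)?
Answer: -I/(1206*√13 + 6661008*I) ≈ -1.5013e-7 - 9.8003e-11*I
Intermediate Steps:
L = 3*I*√13 (L = √(-117) = 3*I*√13 ≈ 10.817*I)
1/(-6701292 + (170 + (L + 31))²) = 1/(-6701292 + (170 + (3*I*√13 + 31))²) = 1/(-6701292 + (170 + (31 + 3*I*√13))²) = 1/(-6701292 + (201 + 3*I*√13)²)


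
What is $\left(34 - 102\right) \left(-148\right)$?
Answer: $10064$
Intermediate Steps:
$\left(34 - 102\right) \left(-148\right) = \left(-68\right) \left(-148\right) = 10064$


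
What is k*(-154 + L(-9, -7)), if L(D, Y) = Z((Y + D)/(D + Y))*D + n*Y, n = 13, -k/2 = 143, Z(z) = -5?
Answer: 57200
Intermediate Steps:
k = -286 (k = -2*143 = -286)
L(D, Y) = -5*D + 13*Y
k*(-154 + L(-9, -7)) = -286*(-154 + (-5*(-9) + 13*(-7))) = -286*(-154 + (45 - 91)) = -286*(-154 - 46) = -286*(-200) = 57200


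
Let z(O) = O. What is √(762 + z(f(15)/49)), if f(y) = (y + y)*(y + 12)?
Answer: 34*√33/7 ≈ 27.902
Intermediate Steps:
f(y) = 2*y*(12 + y) (f(y) = (2*y)*(12 + y) = 2*y*(12 + y))
√(762 + z(f(15)/49)) = √(762 + (2*15*(12 + 15))/49) = √(762 + (2*15*27)*(1/49)) = √(762 + 810*(1/49)) = √(762 + 810/49) = √(38148/49) = 34*√33/7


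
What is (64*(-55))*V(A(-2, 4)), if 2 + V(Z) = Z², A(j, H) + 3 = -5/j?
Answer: 6160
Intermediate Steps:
A(j, H) = -3 - 5/j
V(Z) = -2 + Z²
(64*(-55))*V(A(-2, 4)) = (64*(-55))*(-2 + (-3 - 5/(-2))²) = -3520*(-2 + (-3 - 5*(-½))²) = -3520*(-2 + (-3 + 5/2)²) = -3520*(-2 + (-½)²) = -3520*(-2 + ¼) = -3520*(-7/4) = 6160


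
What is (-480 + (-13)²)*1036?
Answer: -322196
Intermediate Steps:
(-480 + (-13)²)*1036 = (-480 + 169)*1036 = -311*1036 = -322196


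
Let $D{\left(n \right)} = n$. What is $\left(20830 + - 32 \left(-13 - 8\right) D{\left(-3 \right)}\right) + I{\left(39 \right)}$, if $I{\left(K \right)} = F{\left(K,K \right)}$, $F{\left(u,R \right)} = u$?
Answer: $18853$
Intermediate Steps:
$I{\left(K \right)} = K$
$\left(20830 + - 32 \left(-13 - 8\right) D{\left(-3 \right)}\right) + I{\left(39 \right)} = \left(20830 + - 32 \left(-13 - 8\right) \left(-3\right)\right) + 39 = \left(20830 + \left(-32\right) \left(-21\right) \left(-3\right)\right) + 39 = \left(20830 + 672 \left(-3\right)\right) + 39 = \left(20830 - 2016\right) + 39 = 18814 + 39 = 18853$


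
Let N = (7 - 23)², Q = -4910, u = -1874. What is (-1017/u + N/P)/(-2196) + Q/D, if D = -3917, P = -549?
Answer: 11092864476247/8849685526632 ≈ 1.2535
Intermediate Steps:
N = 256 (N = (-16)² = 256)
(-1017/u + N/P)/(-2196) + Q/D = (-1017/(-1874) + 256/(-549))/(-2196) - 4910/(-3917) = (-1017*(-1/1874) + 256*(-1/549))*(-1/2196) - 4910*(-1/3917) = (1017/1874 - 256/549)*(-1/2196) + 4910/3917 = (78589/1028826)*(-1/2196) + 4910/3917 = -78589/2259301896 + 4910/3917 = 11092864476247/8849685526632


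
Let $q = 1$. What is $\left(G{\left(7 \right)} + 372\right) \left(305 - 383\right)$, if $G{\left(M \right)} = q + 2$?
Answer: $-29250$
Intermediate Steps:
$G{\left(M \right)} = 3$ ($G{\left(M \right)} = 1 + 2 = 3$)
$\left(G{\left(7 \right)} + 372\right) \left(305 - 383\right) = \left(3 + 372\right) \left(305 - 383\right) = 375 \left(-78\right) = -29250$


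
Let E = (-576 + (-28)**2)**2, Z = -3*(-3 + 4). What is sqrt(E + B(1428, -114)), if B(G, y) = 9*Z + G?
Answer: sqrt(44665) ≈ 211.34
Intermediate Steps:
Z = -3 (Z = -3*1 = -3)
B(G, y) = -27 + G (B(G, y) = 9*(-3) + G = -27 + G)
E = 43264 (E = (-576 + 784)**2 = 208**2 = 43264)
sqrt(E + B(1428, -114)) = sqrt(43264 + (-27 + 1428)) = sqrt(43264 + 1401) = sqrt(44665)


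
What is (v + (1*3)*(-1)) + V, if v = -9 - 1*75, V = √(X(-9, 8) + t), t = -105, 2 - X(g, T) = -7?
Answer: -87 + 4*I*√6 ≈ -87.0 + 9.798*I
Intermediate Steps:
X(g, T) = 9 (X(g, T) = 2 - 1*(-7) = 2 + 7 = 9)
V = 4*I*√6 (V = √(9 - 105) = √(-96) = 4*I*√6 ≈ 9.798*I)
v = -84 (v = -9 - 75 = -84)
(v + (1*3)*(-1)) + V = (-84 + (1*3)*(-1)) + 4*I*√6 = (-84 + 3*(-1)) + 4*I*√6 = (-84 - 3) + 4*I*√6 = -87 + 4*I*√6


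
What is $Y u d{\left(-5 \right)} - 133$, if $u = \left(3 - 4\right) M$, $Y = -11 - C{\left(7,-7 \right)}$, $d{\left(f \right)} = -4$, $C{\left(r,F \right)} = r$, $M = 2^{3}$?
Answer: $-709$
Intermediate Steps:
$M = 8$
$Y = -18$ ($Y = -11 - 7 = -18$)
$u = -8$ ($u = \left(3 - 4\right) 8 = \left(-1\right) 8 = -8$)
$Y u d{\left(-5 \right)} - 133 = - 18 \left(\left(-8\right) \left(-4\right)\right) - 133 = \left(-18\right) 32 - 133 = -576 - 133 = -709$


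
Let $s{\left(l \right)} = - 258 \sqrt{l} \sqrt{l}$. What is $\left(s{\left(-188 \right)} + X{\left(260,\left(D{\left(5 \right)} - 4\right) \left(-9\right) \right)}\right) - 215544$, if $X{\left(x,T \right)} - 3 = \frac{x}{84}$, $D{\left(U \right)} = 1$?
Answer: $- \frac{3507712}{21} \approx -1.6703 \cdot 10^{5}$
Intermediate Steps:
$X{\left(x,T \right)} = 3 + \frac{x}{84}$
$s{\left(l \right)} = - 258 l$
$\left(s{\left(-188 \right)} + X{\left(260,\left(D{\left(5 \right)} - 4\right) \left(-9\right) \right)}\right) - 215544 = \left(\left(-258\right) \left(-188\right) + \left(3 + \frac{1}{84} \cdot 260\right)\right) - 215544 = \left(48504 + \left(3 + \frac{65}{21}\right)\right) - 215544 = \left(48504 + \frac{128}{21}\right) - 215544 = \frac{1018712}{21} - 215544 = - \frac{3507712}{21}$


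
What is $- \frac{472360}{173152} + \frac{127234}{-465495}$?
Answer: $- \frac{4319857853}{1439310540} \approx -3.0013$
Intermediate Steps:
$- \frac{472360}{173152} + \frac{127234}{-465495} = \left(-472360\right) \frac{1}{173152} + 127234 \left(- \frac{1}{465495}\right) = - \frac{8435}{3092} - \frac{127234}{465495} = - \frac{4319857853}{1439310540}$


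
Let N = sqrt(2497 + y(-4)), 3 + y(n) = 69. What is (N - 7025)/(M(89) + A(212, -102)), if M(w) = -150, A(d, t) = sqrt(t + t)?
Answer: 175625/3784 - 25*sqrt(2563)/3784 - I*sqrt(130713)/11352 + 7025*I*sqrt(51)/11352 ≈ 46.078 + 4.3875*I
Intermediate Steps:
A(d, t) = sqrt(2)*sqrt(t) (A(d, t) = sqrt(2*t) = sqrt(2)*sqrt(t))
y(n) = 66 (y(n) = -3 + 69 = 66)
N = sqrt(2563) (N = sqrt(2497 + 66) = sqrt(2563) ≈ 50.626)
(N - 7025)/(M(89) + A(212, -102)) = (sqrt(2563) - 7025)/(-150 + sqrt(2)*sqrt(-102)) = (-7025 + sqrt(2563))/(-150 + sqrt(2)*(I*sqrt(102))) = (-7025 + sqrt(2563))/(-150 + 2*I*sqrt(51))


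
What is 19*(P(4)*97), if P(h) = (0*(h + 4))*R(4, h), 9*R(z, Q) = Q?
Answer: 0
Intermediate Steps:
R(z, Q) = Q/9
P(h) = 0 (P(h) = (0*(h + 4))*(h/9) = (0*(4 + h))*(h/9) = 0*(h/9) = 0)
19*(P(4)*97) = 19*(0*97) = 19*0 = 0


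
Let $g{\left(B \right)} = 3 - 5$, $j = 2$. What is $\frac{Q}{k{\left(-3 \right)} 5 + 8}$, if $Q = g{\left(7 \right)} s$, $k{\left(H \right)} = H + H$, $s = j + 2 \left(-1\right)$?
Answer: $0$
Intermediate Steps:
$s = 0$ ($s = 2 + 2 \left(-1\right) = 2 - 2 = 0$)
$g{\left(B \right)} = -2$
$k{\left(H \right)} = 2 H$
$Q = 0$ ($Q = \left(-2\right) 0 = 0$)
$\frac{Q}{k{\left(-3 \right)} 5 + 8} = \frac{0}{2 \left(-3\right) 5 + 8} = \frac{0}{\left(-6\right) 5 + 8} = \frac{0}{-30 + 8} = \frac{0}{-22} = 0 \left(- \frac{1}{22}\right) = 0$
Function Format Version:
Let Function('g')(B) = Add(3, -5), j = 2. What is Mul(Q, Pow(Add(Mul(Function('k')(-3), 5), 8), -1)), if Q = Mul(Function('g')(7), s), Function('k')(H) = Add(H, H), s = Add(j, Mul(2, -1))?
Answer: 0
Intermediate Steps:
s = 0 (s = Add(2, Mul(2, -1)) = Add(2, -2) = 0)
Function('g')(B) = -2
Function('k')(H) = Mul(2, H)
Q = 0 (Q = Mul(-2, 0) = 0)
Mul(Q, Pow(Add(Mul(Function('k')(-3), 5), 8), -1)) = Mul(0, Pow(Add(Mul(Mul(2, -3), 5), 8), -1)) = Mul(0, Pow(Add(Mul(-6, 5), 8), -1)) = Mul(0, Pow(Add(-30, 8), -1)) = Mul(0, Pow(-22, -1)) = Mul(0, Rational(-1, 22)) = 0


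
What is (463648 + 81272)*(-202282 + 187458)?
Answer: -8077894080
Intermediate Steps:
(463648 + 81272)*(-202282 + 187458) = 544920*(-14824) = -8077894080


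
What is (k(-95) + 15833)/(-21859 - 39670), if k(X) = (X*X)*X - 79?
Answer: 841621/61529 ≈ 13.678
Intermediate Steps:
k(X) = -79 + X**3 (k(X) = X**2*X - 79 = X**3 - 79 = -79 + X**3)
(k(-95) + 15833)/(-21859 - 39670) = ((-79 + (-95)**3) + 15833)/(-21859 - 39670) = ((-79 - 857375) + 15833)/(-61529) = (-857454 + 15833)*(-1/61529) = -841621*(-1/61529) = 841621/61529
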